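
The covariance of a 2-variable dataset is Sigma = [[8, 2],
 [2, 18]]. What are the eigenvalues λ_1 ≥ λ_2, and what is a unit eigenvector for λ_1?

Step 1 — characteristic polynomial of 2×2 Sigma:
  det(Sigma - λI) = λ² - trace · λ + det = 0.
  trace = 8 + 18 = 26, det = 8·18 - (2)² = 140.
Step 2 — discriminant:
  Δ = trace² - 4·det = 676 - 560 = 116.
Step 3 — eigenvalues:
  λ = (trace ± √Δ)/2 = (26 ± 10.7703)/2,
  λ_1 = 18.3852,  λ_2 = 7.6148.

Step 4 — unit eigenvector for λ_1: solve (Sigma - λ_1 I)v = 0. First row:
  (8 - 18.3852)·v_x + (2)·v_y = 0, i.e. (-10.3852)·v_x + (2)·v_y = 0,
  so v ∝ (b, λ_1 - a) = (2, 10.3852) = u.
  ||u|| = √((2)² + (10.3852)²) = √(111.8516) ≈ 10.576,
  v_1 = u/||u|| ≈ (0.1891, 0.982) (||v_1|| = 1).

λ_1 = 18.3852,  λ_2 = 7.6148;  v_1 ≈ (0.1891, 0.982)


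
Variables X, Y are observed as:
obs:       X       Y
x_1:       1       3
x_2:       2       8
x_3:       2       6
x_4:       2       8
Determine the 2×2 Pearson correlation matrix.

Step 1 — column means:
  mean(X) = (1 + 2 + 2 + 2) / 4 = 7/4 = 1.75
  mean(Y) = (3 + 8 + 6 + 8) / 4 = 25/4 = 6.25

Step 2 — sample variances and covariances s[i,j] = (1/(n-1)) · Σ_k (x_{k,i} - mean_i) · (x_{k,j} - mean_j), with n-1 = 3:
  s[X,X] = ((-0.75)·(-0.75) + (0.25)·(0.25) + (0.25)·(0.25) + (0.25)·(0.25)) / 3 = 0.75/3 = 0.25
  s[X,Y] = ((-0.75)·(-3.25) + (0.25)·(1.75) + (0.25)·(-0.25) + (0.25)·(1.75)) / 3 = 3.25/3 = 1.0833
  s[Y,Y] = ((-3.25)·(-3.25) + (1.75)·(1.75) + (-0.25)·(-0.25) + (1.75)·(1.75)) / 3 = 16.75/3 = 5.5833
  Sample standard deviations s_i = √(s[i,i]):
  s(X) = √(0.25) = 0.5
  s(Y) = √(5.5833) = 2.3629

Step 3 — r_{ij} = s_{ij} / (s_i · s_j):
  r[X,X] = 1 (diagonal).
  r[X,Y] = 1.0833 / (0.5 · 2.3629) = 1.0833 / 1.1815 = 0.9169
  r[Y,Y] = 1 (diagonal).

R is symmetric with unit diagonal. Assembling:

R = [[1, 0.9169],
 [0.9169, 1]]


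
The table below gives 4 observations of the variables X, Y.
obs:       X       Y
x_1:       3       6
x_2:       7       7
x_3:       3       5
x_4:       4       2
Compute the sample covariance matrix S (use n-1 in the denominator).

Step 1 — column means:
  mean(X) = (3 + 7 + 3 + 4) / 4 = 17/4 = 4.25
  mean(Y) = (6 + 7 + 5 + 2) / 4 = 20/4 = 5

Step 2 — sample covariance S[i,j] = (1/(n-1)) · Σ_k (x_{k,i} - mean_i) · (x_{k,j} - mean_j), with n-1 = 3.
  S[X,X] = ((-1.25)·(-1.25) + (2.75)·(2.75) + (-1.25)·(-1.25) + (-0.25)·(-0.25)) / 3 = 10.75/3 = 3.5833
  S[X,Y] = ((-1.25)·(1) + (2.75)·(2) + (-1.25)·(0) + (-0.25)·(-3)) / 3 = 5/3 = 1.6667
  S[Y,Y] = ((1)·(1) + (2)·(2) + (0)·(0) + (-3)·(-3)) / 3 = 14/3 = 4.6667

S is symmetric (S[j,i] = S[i,j]). Assembling:

S = [[3.5833, 1.6667],
 [1.6667, 4.6667]]


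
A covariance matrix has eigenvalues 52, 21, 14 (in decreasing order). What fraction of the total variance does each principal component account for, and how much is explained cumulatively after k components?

Step 1 — total variance = trace(Sigma) = Σ λ_i = 52 + 21 + 14 = 87.

Step 2 — fraction explained by component i = λ_i / Σ λ:
  PC1: 52/87 = 0.5977
  PC2: 21/87 = 0.2414
  PC3: 14/87 = 0.1609

Step 3 — cumulative fraction after k components = (λ_1 + ... + λ_k) / Σ λ:
  k = 1: 52/87 = 0.5977
  k = 2: (52 + 21)/87 = 73/87 = 0.8391
  k = 3: (52 + 21 + 14)/87 = 87/87 = 1

Summary (fraction, with percent):

explained: PC1 0.5977 (59.77%), PC2 0.2414 (24.14%), PC3 0.1609 (16.09%);  cumulative: 0.5977, 0.8391, 1


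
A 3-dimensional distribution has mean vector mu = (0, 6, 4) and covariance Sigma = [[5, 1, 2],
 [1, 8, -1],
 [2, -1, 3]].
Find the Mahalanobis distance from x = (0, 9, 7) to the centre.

Step 1 — centre the observation: (x - mu) = (0, 3, 3).

Step 2 — invert Sigma (cofactor / det for 3×3, or solve directly):
  Sigma^{-1} = [[0.3026, -0.0658, -0.2237],
 [-0.0658, 0.1447, 0.0921],
 [-0.2237, 0.0921, 0.5132]].

Step 3 — form the quadratic (x - mu)^T · Sigma^{-1} · (x - mu):
  Sigma^{-1} · (x - mu) = (-0.8684, 0.7105, 1.8158).
  (x - mu)^T · [Sigma^{-1} · (x - mu)] = (0)·(-0.8684) + (3)·(0.7105) + (3)·(1.8158) = 7.5789.

Step 4 — take square root: d = √(7.5789) ≈ 2.753.

d(x, mu) = √(7.5789) ≈ 2.753


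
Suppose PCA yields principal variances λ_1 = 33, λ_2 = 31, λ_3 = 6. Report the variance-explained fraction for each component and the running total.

Step 1 — total variance = trace(Sigma) = Σ λ_i = 33 + 31 + 6 = 70.

Step 2 — fraction explained by component i = λ_i / Σ λ:
  PC1: 33/70 = 0.4714
  PC2: 31/70 = 0.4429
  PC3: 6/70 = 0.0857

Step 3 — cumulative fraction after k components = (λ_1 + ... + λ_k) / Σ λ:
  k = 1: 33/70 = 0.4714
  k = 2: (33 + 31)/70 = 64/70 = 0.9143
  k = 3: (33 + 31 + 6)/70 = 70/70 = 1

Summary (fraction, with percent):

explained: PC1 0.4714 (47.14%), PC2 0.4429 (44.29%), PC3 0.0857 (8.57%);  cumulative: 0.4714, 0.9143, 1


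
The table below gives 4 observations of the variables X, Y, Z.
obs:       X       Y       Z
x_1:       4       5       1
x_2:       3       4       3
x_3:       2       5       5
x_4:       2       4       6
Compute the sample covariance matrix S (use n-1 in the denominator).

Step 1 — column means:
  mean(X) = (4 + 3 + 2 + 2) / 4 = 11/4 = 2.75
  mean(Y) = (5 + 4 + 5 + 4) / 4 = 18/4 = 4.5
  mean(Z) = (1 + 3 + 5 + 6) / 4 = 15/4 = 3.75

Step 2 — sample covariance S[i,j] = (1/(n-1)) · Σ_k (x_{k,i} - mean_i) · (x_{k,j} - mean_j), with n-1 = 3.
  S[X,X] = ((1.25)·(1.25) + (0.25)·(0.25) + (-0.75)·(-0.75) + (-0.75)·(-0.75)) / 3 = 2.75/3 = 0.9167
  S[X,Y] = ((1.25)·(0.5) + (0.25)·(-0.5) + (-0.75)·(0.5) + (-0.75)·(-0.5)) / 3 = 0.5/3 = 0.1667
  S[X,Z] = ((1.25)·(-2.75) + (0.25)·(-0.75) + (-0.75)·(1.25) + (-0.75)·(2.25)) / 3 = -6.25/3 = -2.0833
  S[Y,Y] = ((0.5)·(0.5) + (-0.5)·(-0.5) + (0.5)·(0.5) + (-0.5)·(-0.5)) / 3 = 1/3 = 0.3333
  S[Y,Z] = ((0.5)·(-2.75) + (-0.5)·(-0.75) + (0.5)·(1.25) + (-0.5)·(2.25)) / 3 = -1.5/3 = -0.5
  S[Z,Z] = ((-2.75)·(-2.75) + (-0.75)·(-0.75) + (1.25)·(1.25) + (2.25)·(2.25)) / 3 = 14.75/3 = 4.9167

S is symmetric (S[j,i] = S[i,j]). Assembling:

S = [[0.9167, 0.1667, -2.0833],
 [0.1667, 0.3333, -0.5],
 [-2.0833, -0.5, 4.9167]]


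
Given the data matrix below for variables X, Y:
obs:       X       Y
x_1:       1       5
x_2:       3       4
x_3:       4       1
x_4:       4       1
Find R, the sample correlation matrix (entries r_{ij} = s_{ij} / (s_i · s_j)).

Step 1 — column means:
  mean(X) = (1 + 3 + 4 + 4) / 4 = 12/4 = 3
  mean(Y) = (5 + 4 + 1 + 1) / 4 = 11/4 = 2.75

Step 2 — sample variances and covariances s[i,j] = (1/(n-1)) · Σ_k (x_{k,i} - mean_i) · (x_{k,j} - mean_j), with n-1 = 3:
  s[X,X] = ((-2)·(-2) + (0)·(0) + (1)·(1) + (1)·(1)) / 3 = 6/3 = 2
  s[X,Y] = ((-2)·(2.25) + (0)·(1.25) + (1)·(-1.75) + (1)·(-1.75)) / 3 = -8/3 = -2.6667
  s[Y,Y] = ((2.25)·(2.25) + (1.25)·(1.25) + (-1.75)·(-1.75) + (-1.75)·(-1.75)) / 3 = 12.75/3 = 4.25
  Sample standard deviations s_i = √(s[i,i]):
  s(X) = √(2) = 1.4142
  s(Y) = √(4.25) = 2.0616

Step 3 — r_{ij} = s_{ij} / (s_i · s_j):
  r[X,X] = 1 (diagonal).
  r[X,Y] = -2.6667 / (1.4142 · 2.0616) = -2.6667 / 2.9155 = -0.9147
  r[Y,Y] = 1 (diagonal).

R is symmetric with unit diagonal. Assembling:

R = [[1, -0.9147],
 [-0.9147, 1]]


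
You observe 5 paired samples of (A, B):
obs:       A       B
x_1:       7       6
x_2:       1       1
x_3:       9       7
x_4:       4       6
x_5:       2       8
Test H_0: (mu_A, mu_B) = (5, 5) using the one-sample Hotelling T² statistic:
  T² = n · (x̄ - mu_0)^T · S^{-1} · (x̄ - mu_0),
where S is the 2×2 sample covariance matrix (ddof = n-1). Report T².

Step 1 — sample mean vector:
  mean(A) = (7 + 1 + 9 + 4 + 2) / 5 = 23/5 = 4.6
  mean(B) = (6 + 1 + 7 + 6 + 8) / 5 = 28/5 = 5.6
  x̄ = (4.6, 5.6),  deviation x̄ - mu_0 = (4.6, 5.6) - (5, 5) = (-0.4, 0.6).

Step 2 — sample covariance matrix, S[i,j] = (1/(n-1)) · Σ_k (x_{k,i} - mean_i) · (x_{k,j} - mean_j), divisor n-1 = 4:
  S[A,A] = ((2.4)·(2.4) + (-3.6)·(-3.6) + (4.4)·(4.4) + (-0.6)·(-0.6) + (-2.6)·(-2.6)) / 4 = 45.2/4 = 11.3
  S[A,B] = ((2.4)·(0.4) + (-3.6)·(-4.6) + (4.4)·(1.4) + (-0.6)·(0.4) + (-2.6)·(2.4)) / 4 = 17.2/4 = 4.3
  S[B,B] = ((0.4)·(0.4) + (-4.6)·(-4.6) + (1.4)·(1.4) + (0.4)·(0.4) + (2.4)·(2.4)) / 4 = 29.2/4 = 7.3
  S = [[11.3, 4.3],
 [4.3, 7.3]].

Step 3 — invert S. det(S) = 11.3·7.3 - (4.3)² = 64.
  S^{-1} = (1/det) · [[d, -b], [-b, a]] = [[0.1141, -0.0672],
 [-0.0672, 0.1766]].

Step 4 — quadratic form (x̄ - mu_0)^T · S^{-1} · (x̄ - mu_0):
  S^{-1} · (x̄ - mu_0) = (-0.0859, 0.1328),
  (x̄ - mu_0)^T · [...] = (-0.4)·(-0.0859) + (0.6)·(0.1328) = 0.1141.

Step 5 — scale by n: T² = 5 · 0.1141 = 0.5703.

T² ≈ 0.5703


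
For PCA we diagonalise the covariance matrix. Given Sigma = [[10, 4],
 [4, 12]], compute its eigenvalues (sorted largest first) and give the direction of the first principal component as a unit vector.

Step 1 — characteristic polynomial of 2×2 Sigma:
  det(Sigma - λI) = λ² - trace · λ + det = 0.
  trace = 10 + 12 = 22, det = 10·12 - (4)² = 104.
Step 2 — discriminant:
  Δ = trace² - 4·det = 484 - 416 = 68.
Step 3 — eigenvalues:
  λ = (trace ± √Δ)/2 = (22 ± 8.2462)/2,
  λ_1 = 15.1231,  λ_2 = 6.8769.

Step 4 — unit eigenvector for λ_1: solve (Sigma - λ_1 I)v = 0. First row:
  (10 - 15.1231)·v_x + (4)·v_y = 0, i.e. (-5.1231)·v_x + (4)·v_y = 0,
  so v ∝ (b, λ_1 - a) = (4, 5.1231) = u.
  ||u|| = √((4)² + (5.1231)²) = √(42.2462) ≈ 6.4997,
  v_1 = u/||u|| ≈ (0.6154, 0.7882) (||v_1|| = 1).

λ_1 = 15.1231,  λ_2 = 6.8769;  v_1 ≈ (0.6154, 0.7882)


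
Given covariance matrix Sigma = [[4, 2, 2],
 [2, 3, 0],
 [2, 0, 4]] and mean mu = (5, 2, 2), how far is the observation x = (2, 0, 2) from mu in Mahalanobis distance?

Step 1 — centre the observation: (x - mu) = (-3, -2, 0).

Step 2 — invert Sigma (cofactor / det for 3×3, or solve directly):
  Sigma^{-1} = [[0.6, -0.4, -0.3],
 [-0.4, 0.6, 0.2],
 [-0.3, 0.2, 0.4]].

Step 3 — form the quadratic (x - mu)^T · Sigma^{-1} · (x - mu):
  Sigma^{-1} · (x - mu) = (-1, 0, 0.5).
  (x - mu)^T · [Sigma^{-1} · (x - mu)] = (-3)·(-1) + (-2)·(0) + (0)·(0.5) = 3.

Step 4 — take square root: d = √(3) ≈ 1.7321.

d(x, mu) = √(3) ≈ 1.7321


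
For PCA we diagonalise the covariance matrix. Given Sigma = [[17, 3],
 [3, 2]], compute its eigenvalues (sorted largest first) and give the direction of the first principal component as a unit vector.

Step 1 — characteristic polynomial of 2×2 Sigma:
  det(Sigma - λI) = λ² - trace · λ + det = 0.
  trace = 17 + 2 = 19, det = 17·2 - (3)² = 25.
Step 2 — discriminant:
  Δ = trace² - 4·det = 361 - 100 = 261.
Step 3 — eigenvalues:
  λ = (trace ± √Δ)/2 = (19 ± 16.1555)/2,
  λ_1 = 17.5777,  λ_2 = 1.4223.

Step 4 — unit eigenvector for λ_1: solve (Sigma - λ_1 I)v = 0. First row:
  (17 - 17.5777)·v_x + (3)·v_y = 0, i.e. (-0.5777)·v_x + (3)·v_y = 0,
  so v ∝ (b, λ_1 - a) = (3, 0.5777) = u.
  ||u|| = √((3)² + (0.5777)²) = √(9.3338) ≈ 3.0551,
  v_1 = u/||u|| ≈ (0.982, 0.1891) (||v_1|| = 1).

λ_1 = 17.5777,  λ_2 = 1.4223;  v_1 ≈ (0.982, 0.1891)


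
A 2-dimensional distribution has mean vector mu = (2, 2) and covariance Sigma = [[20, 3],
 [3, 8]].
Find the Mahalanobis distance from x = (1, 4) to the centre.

Step 1 — centre the observation: (x - mu) = (-1, 2).

Step 2 — invert Sigma. det(Sigma) = 20·8 - (3)² = 151.
  Sigma^{-1} = (1/det) · [[d, -b], [-b, a]] = [[0.053, -0.0199],
 [-0.0199, 0.1325]].

Step 3 — form the quadratic (x - mu)^T · Sigma^{-1} · (x - mu):
  Sigma^{-1} · (x - mu) = (-0.0927, 0.2848).
  (x - mu)^T · [Sigma^{-1} · (x - mu)] = (-1)·(-0.0927) + (2)·(0.2848) = 0.6623.

Step 4 — take square root: d = √(0.6623) ≈ 0.8138.

d(x, mu) = √(0.6623) ≈ 0.8138


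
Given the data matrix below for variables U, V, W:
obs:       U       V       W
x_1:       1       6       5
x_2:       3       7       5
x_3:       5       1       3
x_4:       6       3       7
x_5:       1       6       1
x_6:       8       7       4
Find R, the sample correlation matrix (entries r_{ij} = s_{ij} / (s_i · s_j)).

Step 1 — column means:
  mean(U) = (1 + 3 + 5 + 6 + 1 + 8) / 6 = 24/6 = 4
  mean(V) = (6 + 7 + 1 + 3 + 6 + 7) / 6 = 30/6 = 5
  mean(W) = (5 + 5 + 3 + 7 + 1 + 4) / 6 = 25/6 = 4.1667

Step 2 — sample variances and covariances s[i,j] = (1/(n-1)) · Σ_k (x_{k,i} - mean_i) · (x_{k,j} - mean_j), with n-1 = 5:
  s[U,U] = ((-3)·(-3) + (-1)·(-1) + (1)·(1) + (2)·(2) + (-3)·(-3) + (4)·(4)) / 5 = 40/5 = 8
  s[U,V] = ((-3)·(1) + (-1)·(2) + (1)·(-4) + (2)·(-2) + (-3)·(1) + (4)·(2)) / 5 = -8/5 = -1.6
  s[U,W] = ((-3)·(0.8333) + (-1)·(0.8333) + (1)·(-1.1667) + (2)·(2.8333) + (-3)·(-3.1667) + (4)·(-0.1667)) / 5 = 10/5 = 2
  s[V,V] = ((1)·(1) + (2)·(2) + (-4)·(-4) + (-2)·(-2) + (1)·(1) + (2)·(2)) / 5 = 30/5 = 6
  s[V,W] = ((1)·(0.8333) + (2)·(0.8333) + (-4)·(-1.1667) + (-2)·(2.8333) + (1)·(-3.1667) + (2)·(-0.1667)) / 5 = -2/5 = -0.4
  s[W,W] = ((0.8333)·(0.8333) + (0.8333)·(0.8333) + (-1.1667)·(-1.1667) + (2.8333)·(2.8333) + (-3.1667)·(-3.1667) + (-0.1667)·(-0.1667)) / 5 = 20.8333/5 = 4.1667
  Sample standard deviations s_i = √(s[i,i]):
  s(U) = √(8) = 2.8284
  s(V) = √(6) = 2.4495
  s(W) = √(4.1667) = 2.0412

Step 3 — r_{ij} = s_{ij} / (s_i · s_j):
  r[U,U] = 1 (diagonal).
  r[U,V] = -1.6 / (2.8284 · 2.4495) = -1.6 / 6.9282 = -0.2309
  r[U,W] = 2 / (2.8284 · 2.0412) = 2 / 5.7735 = 0.3464
  r[V,V] = 1 (diagonal).
  r[V,W] = -0.4 / (2.4495 · 2.0412) = -0.4 / 5 = -0.08
  r[W,W] = 1 (diagonal).

R is symmetric with unit diagonal. Assembling:

R = [[1, -0.2309, 0.3464],
 [-0.2309, 1, -0.08],
 [0.3464, -0.08, 1]]


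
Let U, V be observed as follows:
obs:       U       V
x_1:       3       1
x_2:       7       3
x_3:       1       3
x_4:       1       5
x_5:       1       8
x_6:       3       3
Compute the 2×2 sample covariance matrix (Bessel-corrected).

Step 1 — column means:
  mean(U) = (3 + 7 + 1 + 1 + 1 + 3) / 6 = 16/6 = 2.6667
  mean(V) = (1 + 3 + 3 + 5 + 8 + 3) / 6 = 23/6 = 3.8333

Step 2 — sample covariance S[i,j] = (1/(n-1)) · Σ_k (x_{k,i} - mean_i) · (x_{k,j} - mean_j), with n-1 = 5.
  S[U,U] = ((0.3333)·(0.3333) + (4.3333)·(4.3333) + (-1.6667)·(-1.6667) + (-1.6667)·(-1.6667) + (-1.6667)·(-1.6667) + (0.3333)·(0.3333)) / 5 = 27.3333/5 = 5.4667
  S[U,V] = ((0.3333)·(-2.8333) + (4.3333)·(-0.8333) + (-1.6667)·(-0.8333) + (-1.6667)·(1.1667) + (-1.6667)·(4.1667) + (0.3333)·(-0.8333)) / 5 = -12.3333/5 = -2.4667
  S[V,V] = ((-2.8333)·(-2.8333) + (-0.8333)·(-0.8333) + (-0.8333)·(-0.8333) + (1.1667)·(1.1667) + (4.1667)·(4.1667) + (-0.8333)·(-0.8333)) / 5 = 28.8333/5 = 5.7667

S is symmetric (S[j,i] = S[i,j]). Assembling:

S = [[5.4667, -2.4667],
 [-2.4667, 5.7667]]


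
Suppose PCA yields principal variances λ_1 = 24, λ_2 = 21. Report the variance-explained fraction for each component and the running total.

Step 1 — total variance = trace(Sigma) = Σ λ_i = 24 + 21 = 45.

Step 2 — fraction explained by component i = λ_i / Σ λ:
  PC1: 24/45 = 0.5333
  PC2: 21/45 = 0.4667

Step 3 — cumulative fraction after k components = (λ_1 + ... + λ_k) / Σ λ:
  k = 1: 24/45 = 0.5333
  k = 2: (24 + 21)/45 = 45/45 = 1

Summary (fraction, with percent):

explained: PC1 0.5333 (53.33%), PC2 0.4667 (46.67%);  cumulative: 0.5333, 1


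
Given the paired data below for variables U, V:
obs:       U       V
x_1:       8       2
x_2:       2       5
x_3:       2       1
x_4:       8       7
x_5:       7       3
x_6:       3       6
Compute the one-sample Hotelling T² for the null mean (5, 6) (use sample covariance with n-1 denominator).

Step 1 — sample mean vector:
  mean(U) = (8 + 2 + 2 + 8 + 7 + 3) / 6 = 30/6 = 5
  mean(V) = (2 + 5 + 1 + 7 + 3 + 6) / 6 = 24/6 = 4
  x̄ = (5, 4),  deviation x̄ - mu_0 = (5, 4) - (5, 6) = (0, -2).

Step 2 — sample covariance matrix, S[i,j] = (1/(n-1)) · Σ_k (x_{k,i} - mean_i) · (x_{k,j} - mean_j), divisor n-1 = 5:
  S[U,U] = ((3)·(3) + (-3)·(-3) + (-3)·(-3) + (3)·(3) + (2)·(2) + (-2)·(-2)) / 5 = 44/5 = 8.8
  S[U,V] = ((3)·(-2) + (-3)·(1) + (-3)·(-3) + (3)·(3) + (2)·(-1) + (-2)·(2)) / 5 = 3/5 = 0.6
  S[V,V] = ((-2)·(-2) + (1)·(1) + (-3)·(-3) + (3)·(3) + (-1)·(-1) + (2)·(2)) / 5 = 28/5 = 5.6
  S = [[8.8, 0.6],
 [0.6, 5.6]].

Step 3 — invert S. det(S) = 8.8·5.6 - (0.6)² = 48.92.
  S^{-1} = (1/det) · [[d, -b], [-b, a]] = [[0.1145, -0.0123],
 [-0.0123, 0.1799]].

Step 4 — quadratic form (x̄ - mu_0)^T · S^{-1} · (x̄ - mu_0):
  S^{-1} · (x̄ - mu_0) = (0.0245, -0.3598),
  (x̄ - mu_0)^T · [...] = (0)·(0.0245) + (-2)·(-0.3598) = 0.7195.

Step 5 — scale by n: T² = 6 · 0.7195 = 4.3173.

T² ≈ 4.3173


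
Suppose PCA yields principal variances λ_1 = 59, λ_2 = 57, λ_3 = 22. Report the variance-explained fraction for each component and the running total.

Step 1 — total variance = trace(Sigma) = Σ λ_i = 59 + 57 + 22 = 138.

Step 2 — fraction explained by component i = λ_i / Σ λ:
  PC1: 59/138 = 0.4275
  PC2: 57/138 = 0.413
  PC3: 22/138 = 0.1594

Step 3 — cumulative fraction after k components = (λ_1 + ... + λ_k) / Σ λ:
  k = 1: 59/138 = 0.4275
  k = 2: (59 + 57)/138 = 116/138 = 0.8406
  k = 3: (59 + 57 + 22)/138 = 138/138 = 1

Summary (fraction, with percent):

explained: PC1 0.4275 (42.75%), PC2 0.413 (41.3%), PC3 0.1594 (15.94%);  cumulative: 0.4275, 0.8406, 1


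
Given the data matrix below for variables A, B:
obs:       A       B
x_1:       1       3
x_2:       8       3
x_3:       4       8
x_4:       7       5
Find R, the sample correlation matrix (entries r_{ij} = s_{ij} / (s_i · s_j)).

Step 1 — column means:
  mean(A) = (1 + 8 + 4 + 7) / 4 = 20/4 = 5
  mean(B) = (3 + 3 + 8 + 5) / 4 = 19/4 = 4.75

Step 2 — sample variances and covariances s[i,j] = (1/(n-1)) · Σ_k (x_{k,i} - mean_i) · (x_{k,j} - mean_j), with n-1 = 3:
  s[A,A] = ((-4)·(-4) + (3)·(3) + (-1)·(-1) + (2)·(2)) / 3 = 30/3 = 10
  s[A,B] = ((-4)·(-1.75) + (3)·(-1.75) + (-1)·(3.25) + (2)·(0.25)) / 3 = -1/3 = -0.3333
  s[B,B] = ((-1.75)·(-1.75) + (-1.75)·(-1.75) + (3.25)·(3.25) + (0.25)·(0.25)) / 3 = 16.75/3 = 5.5833
  Sample standard deviations s_i = √(s[i,i]):
  s(A) = √(10) = 3.1623
  s(B) = √(5.5833) = 2.3629

Step 3 — r_{ij} = s_{ij} / (s_i · s_j):
  r[A,A] = 1 (diagonal).
  r[A,B] = -0.3333 / (3.1623 · 2.3629) = -0.3333 / 7.4722 = -0.0446
  r[B,B] = 1 (diagonal).

R is symmetric with unit diagonal. Assembling:

R = [[1, -0.0446],
 [-0.0446, 1]]


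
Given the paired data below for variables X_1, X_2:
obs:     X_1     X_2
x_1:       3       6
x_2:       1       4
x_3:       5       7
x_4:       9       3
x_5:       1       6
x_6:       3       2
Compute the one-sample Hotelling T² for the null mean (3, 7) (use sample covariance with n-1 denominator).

Step 1 — sample mean vector:
  mean(X_1) = (3 + 1 + 5 + 9 + 1 + 3) / 6 = 22/6 = 3.6667
  mean(X_2) = (6 + 4 + 7 + 3 + 6 + 2) / 6 = 28/6 = 4.6667
  x̄ = (3.6667, 4.6667),  deviation x̄ - mu_0 = (3.6667, 4.6667) - (3, 7) = (0.6667, -2.3333).

Step 2 — sample covariance matrix, S[i,j] = (1/(n-1)) · Σ_k (x_{k,i} - mean_i) · (x_{k,j} - mean_j), divisor n-1 = 5:
  S[X_1,X_1] = ((-0.6667)·(-0.6667) + (-2.6667)·(-2.6667) + (1.3333)·(1.3333) + (5.3333)·(5.3333) + (-2.6667)·(-2.6667) + (-0.6667)·(-0.6667)) / 5 = 45.3333/5 = 9.0667
  S[X_1,X_2] = ((-0.6667)·(1.3333) + (-2.6667)·(-0.6667) + (1.3333)·(2.3333) + (5.3333)·(-1.6667) + (-2.6667)·(1.3333) + (-0.6667)·(-2.6667)) / 5 = -6.6667/5 = -1.3333
  S[X_2,X_2] = ((1.3333)·(1.3333) + (-0.6667)·(-0.6667) + (2.3333)·(2.3333) + (-1.6667)·(-1.6667) + (1.3333)·(1.3333) + (-2.6667)·(-2.6667)) / 5 = 19.3333/5 = 3.8667
  S = [[9.0667, -1.3333],
 [-1.3333, 3.8667]].

Step 3 — invert S. det(S) = 9.0667·3.8667 - (-1.3333)² = 33.28.
  S^{-1} = (1/det) · [[d, -b], [-b, a]] = [[0.1162, 0.0401],
 [0.0401, 0.2724]].

Step 4 — quadratic form (x̄ - mu_0)^T · S^{-1} · (x̄ - mu_0):
  S^{-1} · (x̄ - mu_0) = (-0.016, -0.609),
  (x̄ - mu_0)^T · [...] = (0.6667)·(-0.016) + (-2.3333)·(-0.609) = 1.4103.

Step 5 — scale by n: T² = 6 · 1.4103 = 8.4615.

T² ≈ 8.4615


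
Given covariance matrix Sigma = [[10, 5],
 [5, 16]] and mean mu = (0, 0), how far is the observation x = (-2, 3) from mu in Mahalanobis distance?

Step 1 — centre the observation: (x - mu) = (-2, 3).

Step 2 — invert Sigma. det(Sigma) = 10·16 - (5)² = 135.
  Sigma^{-1} = (1/det) · [[d, -b], [-b, a]] = [[0.1185, -0.037],
 [-0.037, 0.0741]].

Step 3 — form the quadratic (x - mu)^T · Sigma^{-1} · (x - mu):
  Sigma^{-1} · (x - mu) = (-0.3481, 0.2963).
  (x - mu)^T · [Sigma^{-1} · (x - mu)] = (-2)·(-0.3481) + (3)·(0.2963) = 1.5852.

Step 4 — take square root: d = √(1.5852) ≈ 1.259.

d(x, mu) = √(1.5852) ≈ 1.259


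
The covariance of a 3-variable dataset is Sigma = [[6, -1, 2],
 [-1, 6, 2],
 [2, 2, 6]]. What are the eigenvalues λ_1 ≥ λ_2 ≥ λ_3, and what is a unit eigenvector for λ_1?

Step 1 — characteristic polynomial p(λ) = det(λI - Sigma) = λ³ - tr·λ² + c_1·λ - det, where tr = trace, c_1 = sum of the principal 2×2 minors, det = det(Sigma):
  tr = 6 + 6 + 6 = 18,
  c_1 = (6·6 - (-1)²) + (6·6 - (2)²) + (6·6 - (2)²) = 35 + 32 + 32 = 99,
  det = 6·(6·6 - (2)²) - (-1)·((-1)·6 - (2)·(2)) + (2)·((-1)·(2) - 6·(2)) = 6·(32) - (-1)·(-10) + (2)·(-14) = 154.
  So p(λ) = λ³ - 18λ² + 99λ - 154.
Step 2 — look for an integer root (rational root theorem: any rational root is an integer divisor of 154). Testing λ = 7:
  p(7) = 343 - 882 + 693 - 154 = 0  ✓
  Dividing out (λ - 7): p(λ) = (λ - 7)(λ² - 11λ + 22).
Step 3 — remaining eigenvalues from the quadratic λ² - 11λ + 22 = 0:
  Δ = 11² - 4·22 = 121 - 88 = 33,  λ = (11 ± √33)/2 = (11 ± 5.7446)/2 ≈ 8.3723 or 2.6277.
  Sorted: λ_1 = 8.3723,  λ_2 = 7,  λ_3 = 2.6277  (check: sum = 18 = tr ✓).

Step 4 — unit eigenvector for λ_1 ≈ 8.3723: v spans the null space of (Sigma - λ_1 I), whose rows are
  r_1 = (-2.3723, -1, 2),  r_2 = (-1, -2.3723, 2),  r_3 = (2, 2, -2.3723).
  v is orthogonal to every row, so take v ∝ r_1 × r_2 = ((-1)·(2) - (2)·(-2.3723), (2)·(-1) - (-2.3723)·(2), (-2.3723)·(-2.3723) - (-1)·(-1)) ≈ (2.7446, 2.7446, 4.6277).
  Let u = (2.7446, 2.7446, 4.6277).
  ||u|| = √((2.7446)² + (2.7446)² + (4.6277)²) = √(36.481) ≈ 6.04,  v_1 = u/||u|| ≈ (0.4544, 0.4544, 0.7662) (||v_1|| = 1).

λ_1 = 8.3723,  λ_2 = 7,  λ_3 = 2.6277;  v_1 ≈ (0.4544, 0.4544, 0.7662)


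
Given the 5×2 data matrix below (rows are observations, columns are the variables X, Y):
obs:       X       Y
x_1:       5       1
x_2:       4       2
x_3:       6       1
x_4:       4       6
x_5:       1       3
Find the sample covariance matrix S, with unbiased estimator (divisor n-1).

Step 1 — column means:
  mean(X) = (5 + 4 + 6 + 4 + 1) / 5 = 20/5 = 4
  mean(Y) = (1 + 2 + 1 + 6 + 3) / 5 = 13/5 = 2.6

Step 2 — sample covariance S[i,j] = (1/(n-1)) · Σ_k (x_{k,i} - mean_i) · (x_{k,j} - mean_j), with n-1 = 4.
  S[X,X] = ((1)·(1) + (0)·(0) + (2)·(2) + (0)·(0) + (-3)·(-3)) / 4 = 14/4 = 3.5
  S[X,Y] = ((1)·(-1.6) + (0)·(-0.6) + (2)·(-1.6) + (0)·(3.4) + (-3)·(0.4)) / 4 = -6/4 = -1.5
  S[Y,Y] = ((-1.6)·(-1.6) + (-0.6)·(-0.6) + (-1.6)·(-1.6) + (3.4)·(3.4) + (0.4)·(0.4)) / 4 = 17.2/4 = 4.3

S is symmetric (S[j,i] = S[i,j]). Assembling:

S = [[3.5, -1.5],
 [-1.5, 4.3]]


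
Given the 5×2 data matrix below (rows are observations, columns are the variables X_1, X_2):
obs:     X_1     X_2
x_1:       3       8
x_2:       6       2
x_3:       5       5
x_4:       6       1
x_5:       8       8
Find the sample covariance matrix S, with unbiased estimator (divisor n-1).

Step 1 — column means:
  mean(X_1) = (3 + 6 + 5 + 6 + 8) / 5 = 28/5 = 5.6
  mean(X_2) = (8 + 2 + 5 + 1 + 8) / 5 = 24/5 = 4.8

Step 2 — sample covariance S[i,j] = (1/(n-1)) · Σ_k (x_{k,i} - mean_i) · (x_{k,j} - mean_j), with n-1 = 4.
  S[X_1,X_1] = ((-2.6)·(-2.6) + (0.4)·(0.4) + (-0.6)·(-0.6) + (0.4)·(0.4) + (2.4)·(2.4)) / 4 = 13.2/4 = 3.3
  S[X_1,X_2] = ((-2.6)·(3.2) + (0.4)·(-2.8) + (-0.6)·(0.2) + (0.4)·(-3.8) + (2.4)·(3.2)) / 4 = -3.4/4 = -0.85
  S[X_2,X_2] = ((3.2)·(3.2) + (-2.8)·(-2.8) + (0.2)·(0.2) + (-3.8)·(-3.8) + (3.2)·(3.2)) / 4 = 42.8/4 = 10.7

S is symmetric (S[j,i] = S[i,j]). Assembling:

S = [[3.3, -0.85],
 [-0.85, 10.7]]


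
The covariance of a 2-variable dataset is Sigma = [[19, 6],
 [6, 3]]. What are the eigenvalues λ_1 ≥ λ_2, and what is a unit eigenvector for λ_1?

Step 1 — characteristic polynomial of 2×2 Sigma:
  det(Sigma - λI) = λ² - trace · λ + det = 0.
  trace = 19 + 3 = 22, det = 19·3 - (6)² = 21.
Step 2 — discriminant:
  Δ = trace² - 4·det = 484 - 84 = 400.
Step 3 — eigenvalues:
  λ = (trace ± √Δ)/2 = (22 ± 20)/2,
  λ_1 = 21,  λ_2 = 1.

Step 4 — unit eigenvector for λ_1: solve (Sigma - λ_1 I)v = 0. First row:
  (19 - 21)·v_x + (6)·v_y = 0, i.e. (-2)·v_x + (6)·v_y = 0,
  so v ∝ (b, λ_1 - a) = (6, 2) = u.
  ||u|| = √((6)² + (2)²) = √(40) ≈ 6.3246,
  v_1 = u/||u|| ≈ (0.9487, 0.3162) (||v_1|| = 1).

λ_1 = 21,  λ_2 = 1;  v_1 ≈ (0.9487, 0.3162)


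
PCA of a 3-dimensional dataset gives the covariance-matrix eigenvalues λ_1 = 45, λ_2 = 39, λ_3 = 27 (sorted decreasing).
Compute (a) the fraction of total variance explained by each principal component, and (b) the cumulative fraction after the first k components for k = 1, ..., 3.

Step 1 — total variance = trace(Sigma) = Σ λ_i = 45 + 39 + 27 = 111.

Step 2 — fraction explained by component i = λ_i / Σ λ:
  PC1: 45/111 = 0.4054
  PC2: 39/111 = 0.3514
  PC3: 27/111 = 0.2432

Step 3 — cumulative fraction after k components = (λ_1 + ... + λ_k) / Σ λ:
  k = 1: 45/111 = 0.4054
  k = 2: (45 + 39)/111 = 84/111 = 0.7568
  k = 3: (45 + 39 + 27)/111 = 111/111 = 1

Summary (fraction, with percent):

explained: PC1 0.4054 (40.54%), PC2 0.3514 (35.14%), PC3 0.2432 (24.32%);  cumulative: 0.4054, 0.7568, 1


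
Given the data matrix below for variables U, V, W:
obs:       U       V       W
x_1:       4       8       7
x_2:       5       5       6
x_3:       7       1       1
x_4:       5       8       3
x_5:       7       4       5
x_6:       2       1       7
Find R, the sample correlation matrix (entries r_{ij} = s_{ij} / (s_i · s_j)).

Step 1 — column means:
  mean(U) = (4 + 5 + 7 + 5 + 7 + 2) / 6 = 30/6 = 5
  mean(V) = (8 + 5 + 1 + 8 + 4 + 1) / 6 = 27/6 = 4.5
  mean(W) = (7 + 6 + 1 + 3 + 5 + 7) / 6 = 29/6 = 4.8333

Step 2 — sample variances and covariances s[i,j] = (1/(n-1)) · Σ_k (x_{k,i} - mean_i) · (x_{k,j} - mean_j), with n-1 = 5:
  s[U,U] = ((-1)·(-1) + (0)·(0) + (2)·(2) + (0)·(0) + (2)·(2) + (-3)·(-3)) / 5 = 18/5 = 3.6
  s[U,V] = ((-1)·(3.5) + (0)·(0.5) + (2)·(-3.5) + (0)·(3.5) + (2)·(-0.5) + (-3)·(-3.5)) / 5 = -1/5 = -0.2
  s[U,W] = ((-1)·(2.1667) + (0)·(1.1667) + (2)·(-3.8333) + (0)·(-1.8333) + (2)·(0.1667) + (-3)·(2.1667)) / 5 = -16/5 = -3.2
  s[V,V] = ((3.5)·(3.5) + (0.5)·(0.5) + (-3.5)·(-3.5) + (3.5)·(3.5) + (-0.5)·(-0.5) + (-3.5)·(-3.5)) / 5 = 49.5/5 = 9.9
  s[V,W] = ((3.5)·(2.1667) + (0.5)·(1.1667) + (-3.5)·(-3.8333) + (3.5)·(-1.8333) + (-0.5)·(0.1667) + (-3.5)·(2.1667)) / 5 = 7.5/5 = 1.5
  s[W,W] = ((2.1667)·(2.1667) + (1.1667)·(1.1667) + (-3.8333)·(-3.8333) + (-1.8333)·(-1.8333) + (0.1667)·(0.1667) + (2.1667)·(2.1667)) / 5 = 28.8333/5 = 5.7667
  Sample standard deviations s_i = √(s[i,i]):
  s(U) = √(3.6) = 1.8974
  s(V) = √(9.9) = 3.1464
  s(W) = √(5.7667) = 2.4014

Step 3 — r_{ij} = s_{ij} / (s_i · s_j):
  r[U,U] = 1 (diagonal).
  r[U,V] = -0.2 / (1.8974 · 3.1464) = -0.2 / 5.9699 = -0.0335
  r[U,W] = -3.2 / (1.8974 · 2.4014) = -3.2 / 4.5563 = -0.7023
  r[V,V] = 1 (diagonal).
  r[V,W] = 1.5 / (3.1464 · 2.4014) = 1.5 / 7.5558 = 0.1985
  r[W,W] = 1 (diagonal).

R is symmetric with unit diagonal. Assembling:

R = [[1, -0.0335, -0.7023],
 [-0.0335, 1, 0.1985],
 [-0.7023, 0.1985, 1]]


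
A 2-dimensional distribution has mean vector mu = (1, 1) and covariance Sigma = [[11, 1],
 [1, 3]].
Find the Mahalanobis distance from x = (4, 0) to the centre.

Step 1 — centre the observation: (x - mu) = (3, -1).

Step 2 — invert Sigma. det(Sigma) = 11·3 - (1)² = 32.
  Sigma^{-1} = (1/det) · [[d, -b], [-b, a]] = [[0.0938, -0.0312],
 [-0.0312, 0.3438]].

Step 3 — form the quadratic (x - mu)^T · Sigma^{-1} · (x - mu):
  Sigma^{-1} · (x - mu) = (0.3125, -0.4375).
  (x - mu)^T · [Sigma^{-1} · (x - mu)] = (3)·(0.3125) + (-1)·(-0.4375) = 1.375.

Step 4 — take square root: d = √(1.375) ≈ 1.1726.

d(x, mu) = √(1.375) ≈ 1.1726


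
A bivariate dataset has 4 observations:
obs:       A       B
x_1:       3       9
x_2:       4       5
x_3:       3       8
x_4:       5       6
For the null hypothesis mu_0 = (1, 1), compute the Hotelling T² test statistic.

Step 1 — sample mean vector:
  mean(A) = (3 + 4 + 3 + 5) / 4 = 15/4 = 3.75
  mean(B) = (9 + 5 + 8 + 6) / 4 = 28/4 = 7
  x̄ = (3.75, 7),  deviation x̄ - mu_0 = (3.75, 7) - (1, 1) = (2.75, 6).

Step 2 — sample covariance matrix, S[i,j] = (1/(n-1)) · Σ_k (x_{k,i} - mean_i) · (x_{k,j} - mean_j), divisor n-1 = 3:
  S[A,A] = ((-0.75)·(-0.75) + (0.25)·(0.25) + (-0.75)·(-0.75) + (1.25)·(1.25)) / 3 = 2.75/3 = 0.9167
  S[A,B] = ((-0.75)·(2) + (0.25)·(-2) + (-0.75)·(1) + (1.25)·(-1)) / 3 = -4/3 = -1.3333
  S[B,B] = ((2)·(2) + (-2)·(-2) + (1)·(1) + (-1)·(-1)) / 3 = 10/3 = 3.3333
  S = [[0.9167, -1.3333],
 [-1.3333, 3.3333]].

Step 3 — invert S. det(S) = 0.9167·3.3333 - (-1.3333)² = 1.2778.
  S^{-1} = (1/det) · [[d, -b], [-b, a]] = [[2.6087, 1.0435],
 [1.0435, 0.7174]].

Step 4 — quadratic form (x̄ - mu_0)^T · S^{-1} · (x̄ - mu_0):
  S^{-1} · (x̄ - mu_0) = (13.4348, 7.1739),
  (x̄ - mu_0)^T · [...] = (2.75)·(13.4348) + (6)·(7.1739) = 79.9891.

Step 5 — scale by n: T² = 4 · 79.9891 = 319.9565.

T² ≈ 319.9565


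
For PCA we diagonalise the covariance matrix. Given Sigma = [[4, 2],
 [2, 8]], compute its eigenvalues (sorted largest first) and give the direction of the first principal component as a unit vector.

Step 1 — characteristic polynomial of 2×2 Sigma:
  det(Sigma - λI) = λ² - trace · λ + det = 0.
  trace = 4 + 8 = 12, det = 4·8 - (2)² = 28.
Step 2 — discriminant:
  Δ = trace² - 4·det = 144 - 112 = 32.
Step 3 — eigenvalues:
  λ = (trace ± √Δ)/2 = (12 ± 5.6569)/2,
  λ_1 = 8.8284,  λ_2 = 3.1716.

Step 4 — unit eigenvector for λ_1: solve (Sigma - λ_1 I)v = 0. First row:
  (4 - 8.8284)·v_x + (2)·v_y = 0, i.e. (-4.8284)·v_x + (2)·v_y = 0,
  so v ∝ (b, λ_1 - a) = (2, 4.8284) = u.
  ||u|| = √((2)² + (4.8284)²) = √(27.3137) ≈ 5.2263,
  v_1 = u/||u|| ≈ (0.3827, 0.9239) (||v_1|| = 1).

λ_1 = 8.8284,  λ_2 = 3.1716;  v_1 ≈ (0.3827, 0.9239)


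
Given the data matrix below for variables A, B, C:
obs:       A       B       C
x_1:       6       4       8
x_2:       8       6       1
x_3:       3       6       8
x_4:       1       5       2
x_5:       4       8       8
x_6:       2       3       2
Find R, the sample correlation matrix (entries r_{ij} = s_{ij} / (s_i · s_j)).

Step 1 — column means:
  mean(A) = (6 + 8 + 3 + 1 + 4 + 2) / 6 = 24/6 = 4
  mean(B) = (4 + 6 + 6 + 5 + 8 + 3) / 6 = 32/6 = 5.3333
  mean(C) = (8 + 1 + 8 + 2 + 8 + 2) / 6 = 29/6 = 4.8333

Step 2 — sample variances and covariances s[i,j] = (1/(n-1)) · Σ_k (x_{k,i} - mean_i) · (x_{k,j} - mean_j), with n-1 = 5:
  s[A,A] = ((2)·(2) + (4)·(4) + (-1)·(-1) + (-3)·(-3) + (0)·(0) + (-2)·(-2)) / 5 = 34/5 = 6.8
  s[A,B] = ((2)·(-1.3333) + (4)·(0.6667) + (-1)·(0.6667) + (-3)·(-0.3333) + (0)·(2.6667) + (-2)·(-2.3333)) / 5 = 5/5 = 1
  s[A,C] = ((2)·(3.1667) + (4)·(-3.8333) + (-1)·(3.1667) + (-3)·(-2.8333) + (0)·(3.1667) + (-2)·(-2.8333)) / 5 = 2/5 = 0.4
  s[B,B] = ((-1.3333)·(-1.3333) + (0.6667)·(0.6667) + (0.6667)·(0.6667) + (-0.3333)·(-0.3333) + (2.6667)·(2.6667) + (-2.3333)·(-2.3333)) / 5 = 15.3333/5 = 3.0667
  s[B,C] = ((-1.3333)·(3.1667) + (0.6667)·(-3.8333) + (0.6667)·(3.1667) + (-0.3333)·(-2.8333) + (2.6667)·(3.1667) + (-2.3333)·(-2.8333)) / 5 = 11.3333/5 = 2.2667
  s[C,C] = ((3.1667)·(3.1667) + (-3.8333)·(-3.8333) + (3.1667)·(3.1667) + (-2.8333)·(-2.8333) + (3.1667)·(3.1667) + (-2.8333)·(-2.8333)) / 5 = 60.8333/5 = 12.1667
  Sample standard deviations s_i = √(s[i,i]):
  s(A) = √(6.8) = 2.6077
  s(B) = √(3.0667) = 1.7512
  s(C) = √(12.1667) = 3.4881

Step 3 — r_{ij} = s_{ij} / (s_i · s_j):
  r[A,A] = 1 (diagonal).
  r[A,B] = 1 / (2.6077 · 1.7512) = 1 / 4.5665 = 0.219
  r[A,C] = 0.4 / (2.6077 · 3.4881) = 0.4 / 9.0958 = 0.044
  r[B,B] = 1 (diagonal).
  r[B,C] = 2.2667 / (1.7512 · 3.4881) = 2.2667 / 6.1083 = 0.3711
  r[C,C] = 1 (diagonal).

R is symmetric with unit diagonal. Assembling:

R = [[1, 0.219, 0.044],
 [0.219, 1, 0.3711],
 [0.044, 0.3711, 1]]


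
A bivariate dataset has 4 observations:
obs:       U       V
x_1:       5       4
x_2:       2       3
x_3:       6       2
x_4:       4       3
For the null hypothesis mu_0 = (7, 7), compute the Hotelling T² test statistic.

Step 1 — sample mean vector:
  mean(U) = (5 + 2 + 6 + 4) / 4 = 17/4 = 4.25
  mean(V) = (4 + 3 + 2 + 3) / 4 = 12/4 = 3
  x̄ = (4.25, 3),  deviation x̄ - mu_0 = (4.25, 3) - (7, 7) = (-2.75, -4).

Step 2 — sample covariance matrix, S[i,j] = (1/(n-1)) · Σ_k (x_{k,i} - mean_i) · (x_{k,j} - mean_j), divisor n-1 = 3:
  S[U,U] = ((0.75)·(0.75) + (-2.25)·(-2.25) + (1.75)·(1.75) + (-0.25)·(-0.25)) / 3 = 8.75/3 = 2.9167
  S[U,V] = ((0.75)·(1) + (-2.25)·(0) + (1.75)·(-1) + (-0.25)·(0)) / 3 = -1/3 = -0.3333
  S[V,V] = ((1)·(1) + (0)·(0) + (-1)·(-1) + (0)·(0)) / 3 = 2/3 = 0.6667
  S = [[2.9167, -0.3333],
 [-0.3333, 0.6667]].

Step 3 — invert S. det(S) = 2.9167·0.6667 - (-0.3333)² = 1.8333.
  S^{-1} = (1/det) · [[d, -b], [-b, a]] = [[0.3636, 0.1818],
 [0.1818, 1.5909]].

Step 4 — quadratic form (x̄ - mu_0)^T · S^{-1} · (x̄ - mu_0):
  S^{-1} · (x̄ - mu_0) = (-1.7273, -6.8636),
  (x̄ - mu_0)^T · [...] = (-2.75)·(-1.7273) + (-4)·(-6.8636) = 32.2045.

Step 5 — scale by n: T² = 4 · 32.2045 = 128.8182.

T² ≈ 128.8182


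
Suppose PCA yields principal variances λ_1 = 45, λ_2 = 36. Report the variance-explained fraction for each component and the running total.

Step 1 — total variance = trace(Sigma) = Σ λ_i = 45 + 36 = 81.

Step 2 — fraction explained by component i = λ_i / Σ λ:
  PC1: 45/81 = 0.5556
  PC2: 36/81 = 0.4444

Step 3 — cumulative fraction after k components = (λ_1 + ... + λ_k) / Σ λ:
  k = 1: 45/81 = 0.5556
  k = 2: (45 + 36)/81 = 81/81 = 1

Summary (fraction, with percent):

explained: PC1 0.5556 (55.56%), PC2 0.4444 (44.44%);  cumulative: 0.5556, 1


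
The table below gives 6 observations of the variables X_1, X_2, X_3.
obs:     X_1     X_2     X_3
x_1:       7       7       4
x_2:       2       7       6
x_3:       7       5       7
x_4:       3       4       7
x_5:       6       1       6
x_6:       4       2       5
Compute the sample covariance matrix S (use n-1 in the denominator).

Step 1 — column means:
  mean(X_1) = (7 + 2 + 7 + 3 + 6 + 4) / 6 = 29/6 = 4.8333
  mean(X_2) = (7 + 7 + 5 + 4 + 1 + 2) / 6 = 26/6 = 4.3333
  mean(X_3) = (4 + 6 + 7 + 7 + 6 + 5) / 6 = 35/6 = 5.8333

Step 2 — sample covariance S[i,j] = (1/(n-1)) · Σ_k (x_{k,i} - mean_i) · (x_{k,j} - mean_j), with n-1 = 5.
  S[X_1,X_1] = ((2.1667)·(2.1667) + (-2.8333)·(-2.8333) + (2.1667)·(2.1667) + (-1.8333)·(-1.8333) + (1.1667)·(1.1667) + (-0.8333)·(-0.8333)) / 5 = 22.8333/5 = 4.5667
  S[X_1,X_2] = ((2.1667)·(2.6667) + (-2.8333)·(2.6667) + (2.1667)·(0.6667) + (-1.8333)·(-0.3333) + (1.1667)·(-3.3333) + (-0.8333)·(-2.3333)) / 5 = -1.6667/5 = -0.3333
  S[X_1,X_3] = ((2.1667)·(-1.8333) + (-2.8333)·(0.1667) + (2.1667)·(1.1667) + (-1.8333)·(1.1667) + (1.1667)·(0.1667) + (-0.8333)·(-0.8333)) / 5 = -3.1667/5 = -0.6333
  S[X_2,X_2] = ((2.6667)·(2.6667) + (2.6667)·(2.6667) + (0.6667)·(0.6667) + (-0.3333)·(-0.3333) + (-3.3333)·(-3.3333) + (-2.3333)·(-2.3333)) / 5 = 31.3333/5 = 6.2667
  S[X_2,X_3] = ((2.6667)·(-1.8333) + (2.6667)·(0.1667) + (0.6667)·(1.1667) + (-0.3333)·(1.1667) + (-3.3333)·(0.1667) + (-2.3333)·(-0.8333)) / 5 = -2.6667/5 = -0.5333
  S[X_3,X_3] = ((-1.8333)·(-1.8333) + (0.1667)·(0.1667) + (1.1667)·(1.1667) + (1.1667)·(1.1667) + (0.1667)·(0.1667) + (-0.8333)·(-0.8333)) / 5 = 6.8333/5 = 1.3667

S is symmetric (S[j,i] = S[i,j]). Assembling:

S = [[4.5667, -0.3333, -0.6333],
 [-0.3333, 6.2667, -0.5333],
 [-0.6333, -0.5333, 1.3667]]


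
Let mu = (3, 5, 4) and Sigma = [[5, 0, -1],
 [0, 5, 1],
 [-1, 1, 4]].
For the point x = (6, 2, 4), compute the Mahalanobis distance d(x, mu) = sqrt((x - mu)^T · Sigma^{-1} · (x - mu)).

Step 1 — centre the observation: (x - mu) = (3, -3, 0).

Step 2 — invert Sigma (cofactor / det for 3×3, or solve directly):
  Sigma^{-1} = [[0.2111, -0.0111, 0.0556],
 [-0.0111, 0.2111, -0.0556],
 [0.0556, -0.0556, 0.2778]].

Step 3 — form the quadratic (x - mu)^T · Sigma^{-1} · (x - mu):
  Sigma^{-1} · (x - mu) = (0.6667, -0.6667, 0.3333).
  (x - mu)^T · [Sigma^{-1} · (x - mu)] = (3)·(0.6667) + (-3)·(-0.6667) + (0)·(0.3333) = 4.

Step 4 — take square root: d = √(4) ≈ 2.

d(x, mu) = √(4) ≈ 2


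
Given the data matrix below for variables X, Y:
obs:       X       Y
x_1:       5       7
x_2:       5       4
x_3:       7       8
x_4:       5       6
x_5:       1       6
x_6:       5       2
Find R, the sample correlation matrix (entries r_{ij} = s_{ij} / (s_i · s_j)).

Step 1 — column means:
  mean(X) = (5 + 5 + 7 + 5 + 1 + 5) / 6 = 28/6 = 4.6667
  mean(Y) = (7 + 4 + 8 + 6 + 6 + 2) / 6 = 33/6 = 5.5

Step 2 — sample variances and covariances s[i,j] = (1/(n-1)) · Σ_k (x_{k,i} - mean_i) · (x_{k,j} - mean_j), with n-1 = 5:
  s[X,X] = ((0.3333)·(0.3333) + (0.3333)·(0.3333) + (2.3333)·(2.3333) + (0.3333)·(0.3333) + (-3.6667)·(-3.6667) + (0.3333)·(0.3333)) / 5 = 19.3333/5 = 3.8667
  s[X,Y] = ((0.3333)·(1.5) + (0.3333)·(-1.5) + (2.3333)·(2.5) + (0.3333)·(0.5) + (-3.6667)·(0.5) + (0.3333)·(-3.5)) / 5 = 3/5 = 0.6
  s[Y,Y] = ((1.5)·(1.5) + (-1.5)·(-1.5) + (2.5)·(2.5) + (0.5)·(0.5) + (0.5)·(0.5) + (-3.5)·(-3.5)) / 5 = 23.5/5 = 4.7
  Sample standard deviations s_i = √(s[i,i]):
  s(X) = √(3.8667) = 1.9664
  s(Y) = √(4.7) = 2.1679

Step 3 — r_{ij} = s_{ij} / (s_i · s_j):
  r[X,X] = 1 (diagonal).
  r[X,Y] = 0.6 / (1.9664 · 2.1679) = 0.6 / 4.263 = 0.1407
  r[Y,Y] = 1 (diagonal).

R is symmetric with unit diagonal. Assembling:

R = [[1, 0.1407],
 [0.1407, 1]]


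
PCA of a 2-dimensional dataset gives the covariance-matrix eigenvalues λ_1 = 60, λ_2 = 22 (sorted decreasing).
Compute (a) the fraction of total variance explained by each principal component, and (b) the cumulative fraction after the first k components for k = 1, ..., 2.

Step 1 — total variance = trace(Sigma) = Σ λ_i = 60 + 22 = 82.

Step 2 — fraction explained by component i = λ_i / Σ λ:
  PC1: 60/82 = 0.7317
  PC2: 22/82 = 0.2683

Step 3 — cumulative fraction after k components = (λ_1 + ... + λ_k) / Σ λ:
  k = 1: 60/82 = 0.7317
  k = 2: (60 + 22)/82 = 82/82 = 1

Summary (fraction, with percent):

explained: PC1 0.7317 (73.17%), PC2 0.2683 (26.83%);  cumulative: 0.7317, 1


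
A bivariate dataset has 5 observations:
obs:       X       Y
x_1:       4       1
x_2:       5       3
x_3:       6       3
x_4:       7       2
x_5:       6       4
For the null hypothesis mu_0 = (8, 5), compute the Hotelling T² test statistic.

Step 1 — sample mean vector:
  mean(X) = (4 + 5 + 6 + 7 + 6) / 5 = 28/5 = 5.6
  mean(Y) = (1 + 3 + 3 + 2 + 4) / 5 = 13/5 = 2.6
  x̄ = (5.6, 2.6),  deviation x̄ - mu_0 = (5.6, 2.6) - (8, 5) = (-2.4, -2.4).

Step 2 — sample covariance matrix, S[i,j] = (1/(n-1)) · Σ_k (x_{k,i} - mean_i) · (x_{k,j} - mean_j), divisor n-1 = 4:
  S[X,X] = ((-1.6)·(-1.6) + (-0.6)·(-0.6) + (0.4)·(0.4) + (1.4)·(1.4) + (0.4)·(0.4)) / 4 = 5.2/4 = 1.3
  S[X,Y] = ((-1.6)·(-1.6) + (-0.6)·(0.4) + (0.4)·(0.4) + (1.4)·(-0.6) + (0.4)·(1.4)) / 4 = 2.2/4 = 0.55
  S[Y,Y] = ((-1.6)·(-1.6) + (0.4)·(0.4) + (0.4)·(0.4) + (-0.6)·(-0.6) + (1.4)·(1.4)) / 4 = 5.2/4 = 1.3
  S = [[1.3, 0.55],
 [0.55, 1.3]].

Step 3 — invert S. det(S) = 1.3·1.3 - (0.55)² = 1.3875.
  S^{-1} = (1/det) · [[d, -b], [-b, a]] = [[0.9369, -0.3964],
 [-0.3964, 0.9369]].

Step 4 — quadratic form (x̄ - mu_0)^T · S^{-1} · (x̄ - mu_0):
  S^{-1} · (x̄ - mu_0) = (-1.2973, -1.2973),
  (x̄ - mu_0)^T · [...] = (-2.4)·(-1.2973) + (-2.4)·(-1.2973) = 6.227.

Step 5 — scale by n: T² = 5 · 6.227 = 31.1351.

T² ≈ 31.1351
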